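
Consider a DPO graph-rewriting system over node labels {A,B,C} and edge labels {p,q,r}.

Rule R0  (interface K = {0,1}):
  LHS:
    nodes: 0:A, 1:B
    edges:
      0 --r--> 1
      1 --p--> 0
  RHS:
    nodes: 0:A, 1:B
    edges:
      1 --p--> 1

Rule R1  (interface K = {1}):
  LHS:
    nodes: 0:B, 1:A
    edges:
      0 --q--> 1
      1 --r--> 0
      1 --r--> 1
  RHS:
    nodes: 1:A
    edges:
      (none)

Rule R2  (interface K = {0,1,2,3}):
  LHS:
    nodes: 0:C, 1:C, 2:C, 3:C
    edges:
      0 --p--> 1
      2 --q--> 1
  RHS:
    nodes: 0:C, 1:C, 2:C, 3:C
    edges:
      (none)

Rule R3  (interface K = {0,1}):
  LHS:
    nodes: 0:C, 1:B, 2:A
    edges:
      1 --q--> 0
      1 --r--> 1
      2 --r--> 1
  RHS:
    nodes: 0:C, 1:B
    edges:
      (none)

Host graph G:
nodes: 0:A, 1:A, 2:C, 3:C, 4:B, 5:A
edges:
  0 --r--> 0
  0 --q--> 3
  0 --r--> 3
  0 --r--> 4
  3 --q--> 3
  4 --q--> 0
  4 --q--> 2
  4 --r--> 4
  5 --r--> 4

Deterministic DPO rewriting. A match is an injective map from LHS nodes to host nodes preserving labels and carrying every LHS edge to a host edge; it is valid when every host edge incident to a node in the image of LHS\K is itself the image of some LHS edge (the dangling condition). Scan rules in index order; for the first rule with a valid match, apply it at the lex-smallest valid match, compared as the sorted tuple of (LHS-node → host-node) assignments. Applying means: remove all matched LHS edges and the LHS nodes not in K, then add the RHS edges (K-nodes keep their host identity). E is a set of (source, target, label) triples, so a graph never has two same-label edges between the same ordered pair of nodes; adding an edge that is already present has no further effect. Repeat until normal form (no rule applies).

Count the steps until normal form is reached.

Answer: 2

Derivation:
[0] host  ⇒  6 nodes, 9 edges  {0-r->0 0-q->3 0-r->3 0-r->4 3-q->3 4-q->0 4-q->2 4-r->4 5-r->4}
[1] R3 @ {0↦2, 1↦4, 2↦5}  ⇒  5 nodes, 6 edges  {0-r->0 0-q->3 0-r->3 0-r->4 3-q->3 4-q->0}
[2] R1 @ {0↦4, 1↦0}  ⇒  4 nodes, 3 edges  {0-q->3 0-r->3 3-q->3}
normal form: no rule applies after step 2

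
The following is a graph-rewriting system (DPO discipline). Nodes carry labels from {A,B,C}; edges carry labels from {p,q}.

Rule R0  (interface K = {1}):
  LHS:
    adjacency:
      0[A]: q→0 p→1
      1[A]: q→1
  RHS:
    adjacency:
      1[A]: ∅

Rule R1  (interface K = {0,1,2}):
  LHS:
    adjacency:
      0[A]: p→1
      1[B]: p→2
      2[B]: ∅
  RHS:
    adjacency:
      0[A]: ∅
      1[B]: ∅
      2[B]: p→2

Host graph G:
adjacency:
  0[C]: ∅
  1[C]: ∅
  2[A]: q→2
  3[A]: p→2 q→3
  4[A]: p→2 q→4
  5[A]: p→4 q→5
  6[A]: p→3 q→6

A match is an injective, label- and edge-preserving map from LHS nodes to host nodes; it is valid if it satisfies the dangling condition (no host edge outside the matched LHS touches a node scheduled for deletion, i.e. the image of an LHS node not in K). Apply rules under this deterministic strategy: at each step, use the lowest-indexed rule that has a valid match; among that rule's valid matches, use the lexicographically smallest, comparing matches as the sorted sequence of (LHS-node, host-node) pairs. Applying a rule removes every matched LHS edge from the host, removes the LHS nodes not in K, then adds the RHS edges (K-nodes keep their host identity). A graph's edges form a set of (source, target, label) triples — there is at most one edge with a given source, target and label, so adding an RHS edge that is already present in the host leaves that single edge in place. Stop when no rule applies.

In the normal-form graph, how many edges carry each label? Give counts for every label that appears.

[0] host  ⇒  7 nodes, 9 edges  {2-q->2 3-p->2 3-q->3 4-p->2 4-q->4 5-p->4 5-q->5 6-p->3 6-q->6}
[1] R0 @ {0↦5, 1↦4}  ⇒  6 nodes, 6 edges  {2-q->2 3-p->2 3-q->3 4-p->2 6-p->3 6-q->6}
[2] R0 @ {0↦6, 1↦3}  ⇒  5 nodes, 3 edges  {2-q->2 3-p->2 4-p->2}
final graph: no rule applies after step 2
NF edges: [(2, 2, 'q'), (3, 2, 'p'), (4, 2, 'p')]

Answer: p:2 q:1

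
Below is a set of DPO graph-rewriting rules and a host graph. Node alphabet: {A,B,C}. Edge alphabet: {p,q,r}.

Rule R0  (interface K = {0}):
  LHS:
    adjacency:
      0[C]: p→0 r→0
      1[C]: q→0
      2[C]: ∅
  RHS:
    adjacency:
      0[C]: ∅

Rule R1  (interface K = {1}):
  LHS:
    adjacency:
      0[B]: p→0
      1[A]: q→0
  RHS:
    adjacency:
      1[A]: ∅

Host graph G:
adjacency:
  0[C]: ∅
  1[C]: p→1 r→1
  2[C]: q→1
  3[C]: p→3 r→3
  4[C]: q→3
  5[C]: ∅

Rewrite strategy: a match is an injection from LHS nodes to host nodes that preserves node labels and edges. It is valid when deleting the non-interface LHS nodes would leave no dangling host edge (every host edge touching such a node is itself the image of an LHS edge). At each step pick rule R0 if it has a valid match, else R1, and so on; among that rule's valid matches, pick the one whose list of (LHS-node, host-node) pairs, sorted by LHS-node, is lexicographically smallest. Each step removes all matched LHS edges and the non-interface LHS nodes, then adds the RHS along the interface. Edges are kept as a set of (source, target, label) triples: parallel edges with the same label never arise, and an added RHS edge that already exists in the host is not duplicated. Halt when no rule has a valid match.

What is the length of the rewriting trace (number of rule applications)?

start.  V:6 E:6  edges: 1-p->1 1-r->1 2-q->1 3-p->3 3-r->3 4-q->3
1. fire R0 via {0↦1, 1↦2, 2↦0}  →  V:4 E:3  edges: 3-p->3 3-r->3 4-q->3
2. fire R0 via {0↦3, 1↦4, 2↦1}  →  V:2 E:0  edges: ∅
final graph: no rule applies after step 2

Answer: 2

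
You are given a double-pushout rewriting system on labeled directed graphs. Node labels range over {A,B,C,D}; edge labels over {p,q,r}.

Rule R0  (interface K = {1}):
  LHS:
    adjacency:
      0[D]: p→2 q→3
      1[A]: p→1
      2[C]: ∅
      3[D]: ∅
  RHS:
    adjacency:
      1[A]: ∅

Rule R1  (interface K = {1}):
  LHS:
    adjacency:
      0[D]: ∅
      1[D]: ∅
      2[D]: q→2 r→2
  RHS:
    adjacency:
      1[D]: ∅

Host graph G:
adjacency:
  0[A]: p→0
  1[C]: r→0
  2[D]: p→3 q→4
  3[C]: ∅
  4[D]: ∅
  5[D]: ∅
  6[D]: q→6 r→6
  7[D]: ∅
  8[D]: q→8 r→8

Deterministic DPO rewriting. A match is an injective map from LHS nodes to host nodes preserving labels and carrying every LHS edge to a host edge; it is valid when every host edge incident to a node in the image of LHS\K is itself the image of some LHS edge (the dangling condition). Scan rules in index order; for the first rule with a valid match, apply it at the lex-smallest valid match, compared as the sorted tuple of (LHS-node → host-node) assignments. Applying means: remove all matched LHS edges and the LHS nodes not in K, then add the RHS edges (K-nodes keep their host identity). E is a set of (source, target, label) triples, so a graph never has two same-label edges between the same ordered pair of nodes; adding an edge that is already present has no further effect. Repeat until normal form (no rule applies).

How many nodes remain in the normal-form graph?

Answer: 4

Steps:
initial: |V|=9 |E|=8  E = 0-p->0 1-r->0 2-p->3 2-q->4 6-q->6 6-r->6 8-q->8 8-r->8
step 1: apply R0 at {0↦2, 1↦0, 2↦3, 3↦4}  → |V|=6 |E|=5  E = 1-r->0 6-q->6 6-r->6 8-q->8 8-r->8
step 2: apply R1 at {0↦5, 1↦6, 2↦8}  → |V|=4 |E|=3  E = 1-r->0 6-q->6 6-r->6
final graph: no rule applies after step 2
NF nodes: {0:A, 1:C, 6:D, 7:D}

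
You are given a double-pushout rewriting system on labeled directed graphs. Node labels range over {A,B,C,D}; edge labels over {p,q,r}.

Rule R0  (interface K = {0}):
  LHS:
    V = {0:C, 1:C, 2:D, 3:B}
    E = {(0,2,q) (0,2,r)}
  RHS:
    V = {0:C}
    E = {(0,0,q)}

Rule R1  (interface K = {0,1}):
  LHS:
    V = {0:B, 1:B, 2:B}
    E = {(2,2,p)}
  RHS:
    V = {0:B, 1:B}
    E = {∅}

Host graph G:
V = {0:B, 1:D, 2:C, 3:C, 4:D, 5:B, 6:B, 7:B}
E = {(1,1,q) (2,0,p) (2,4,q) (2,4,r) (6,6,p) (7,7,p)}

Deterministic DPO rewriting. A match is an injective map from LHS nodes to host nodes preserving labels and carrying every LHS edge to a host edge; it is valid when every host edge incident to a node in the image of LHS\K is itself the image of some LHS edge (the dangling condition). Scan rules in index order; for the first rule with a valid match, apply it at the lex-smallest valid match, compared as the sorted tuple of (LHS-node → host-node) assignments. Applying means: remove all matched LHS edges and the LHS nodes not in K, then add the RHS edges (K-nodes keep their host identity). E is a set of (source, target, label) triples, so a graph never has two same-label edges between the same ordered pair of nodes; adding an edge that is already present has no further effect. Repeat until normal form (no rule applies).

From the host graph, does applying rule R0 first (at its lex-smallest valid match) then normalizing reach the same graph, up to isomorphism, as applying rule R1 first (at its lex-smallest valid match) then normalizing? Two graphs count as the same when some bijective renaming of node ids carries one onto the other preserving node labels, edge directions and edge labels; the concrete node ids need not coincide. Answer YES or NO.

branch R0-first: apply at {0↦2, 1↦3, 2↦4, 3↦5} → |E|=5, then 1 more step(s) → NF |V|=4 |E|=4 V={0:B, 1:D, 2:C, 6:B} E=1-q->1 2-p->0 2-q->2 6-p->6
branch R1-first: apply at {0↦0, 1↦5, 2↦6} → |E|=5, then 1 more step(s) → NF |V|=4 |E|=4 V={0:B, 1:D, 2:C, 7:B} E=1-q->1 2-p->0 2-q->2 7-p->7
graphs isomorphic (equal up to label-preserving node renaming)

Answer: YES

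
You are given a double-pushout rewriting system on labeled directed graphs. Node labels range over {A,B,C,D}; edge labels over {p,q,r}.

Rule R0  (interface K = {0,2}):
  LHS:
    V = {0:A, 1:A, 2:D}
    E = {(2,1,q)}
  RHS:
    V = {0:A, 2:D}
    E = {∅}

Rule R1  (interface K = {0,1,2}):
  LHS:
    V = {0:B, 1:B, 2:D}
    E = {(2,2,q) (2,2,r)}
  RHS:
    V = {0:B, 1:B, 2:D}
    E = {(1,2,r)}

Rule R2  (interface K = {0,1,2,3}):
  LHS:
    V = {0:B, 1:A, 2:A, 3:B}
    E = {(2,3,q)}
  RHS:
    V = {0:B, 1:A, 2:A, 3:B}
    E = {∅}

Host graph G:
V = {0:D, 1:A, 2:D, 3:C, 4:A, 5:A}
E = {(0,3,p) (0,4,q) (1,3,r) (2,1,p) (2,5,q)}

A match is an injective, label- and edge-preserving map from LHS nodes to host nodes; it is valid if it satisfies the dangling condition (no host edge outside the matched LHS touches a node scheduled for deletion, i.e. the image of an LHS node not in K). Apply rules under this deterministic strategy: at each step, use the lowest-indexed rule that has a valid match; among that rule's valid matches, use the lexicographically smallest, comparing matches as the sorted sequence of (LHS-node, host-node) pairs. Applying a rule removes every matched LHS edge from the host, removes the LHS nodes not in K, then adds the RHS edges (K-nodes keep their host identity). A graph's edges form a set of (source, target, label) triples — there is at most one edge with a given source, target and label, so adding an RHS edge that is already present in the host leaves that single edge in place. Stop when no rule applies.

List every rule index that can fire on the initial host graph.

R0: 4 valid matches — {0↦1, 1↦4, 2↦0}, {0↦1, 1↦5, 2↦2}, {0↦4, 1↦5, 2↦2} (+1 more)
R1: no valid match — LHS pattern not found
R2: no valid match — LHS pattern not found

Answer: [R0]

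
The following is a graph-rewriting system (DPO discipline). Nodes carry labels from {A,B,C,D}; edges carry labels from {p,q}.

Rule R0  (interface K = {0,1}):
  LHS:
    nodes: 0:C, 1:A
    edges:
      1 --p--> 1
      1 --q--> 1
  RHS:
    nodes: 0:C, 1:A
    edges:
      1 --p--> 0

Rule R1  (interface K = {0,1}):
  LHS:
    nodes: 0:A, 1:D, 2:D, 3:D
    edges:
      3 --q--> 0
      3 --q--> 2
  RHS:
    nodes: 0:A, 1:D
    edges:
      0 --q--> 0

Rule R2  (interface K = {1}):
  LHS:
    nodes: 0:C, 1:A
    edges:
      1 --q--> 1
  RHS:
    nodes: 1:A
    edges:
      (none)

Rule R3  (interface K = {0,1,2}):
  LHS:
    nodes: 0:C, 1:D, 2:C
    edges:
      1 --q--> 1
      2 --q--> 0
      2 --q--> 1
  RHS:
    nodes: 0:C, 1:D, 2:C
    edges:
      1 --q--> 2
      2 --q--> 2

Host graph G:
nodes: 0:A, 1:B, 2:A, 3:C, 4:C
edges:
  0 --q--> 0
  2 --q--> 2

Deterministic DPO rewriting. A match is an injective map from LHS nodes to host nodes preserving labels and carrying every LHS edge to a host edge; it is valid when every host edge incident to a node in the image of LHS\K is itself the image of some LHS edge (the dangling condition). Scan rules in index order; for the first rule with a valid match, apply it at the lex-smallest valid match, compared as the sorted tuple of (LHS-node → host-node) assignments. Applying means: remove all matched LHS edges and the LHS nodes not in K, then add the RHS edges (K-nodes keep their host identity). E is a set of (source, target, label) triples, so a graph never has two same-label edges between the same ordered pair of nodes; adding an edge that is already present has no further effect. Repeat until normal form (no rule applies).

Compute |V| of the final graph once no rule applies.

[0] host  ⇒  5 nodes, 2 edges  {0-q->0 2-q->2}
[1] R2 @ {0↦3, 1↦0}  ⇒  4 nodes, 1 edges  {2-q->2}
[2] R2 @ {0↦4, 1↦2}  ⇒  3 nodes, 0 edges  {∅}
final graph: no rule applies after step 2
NF nodes: {0:A, 1:B, 2:A}

Answer: 3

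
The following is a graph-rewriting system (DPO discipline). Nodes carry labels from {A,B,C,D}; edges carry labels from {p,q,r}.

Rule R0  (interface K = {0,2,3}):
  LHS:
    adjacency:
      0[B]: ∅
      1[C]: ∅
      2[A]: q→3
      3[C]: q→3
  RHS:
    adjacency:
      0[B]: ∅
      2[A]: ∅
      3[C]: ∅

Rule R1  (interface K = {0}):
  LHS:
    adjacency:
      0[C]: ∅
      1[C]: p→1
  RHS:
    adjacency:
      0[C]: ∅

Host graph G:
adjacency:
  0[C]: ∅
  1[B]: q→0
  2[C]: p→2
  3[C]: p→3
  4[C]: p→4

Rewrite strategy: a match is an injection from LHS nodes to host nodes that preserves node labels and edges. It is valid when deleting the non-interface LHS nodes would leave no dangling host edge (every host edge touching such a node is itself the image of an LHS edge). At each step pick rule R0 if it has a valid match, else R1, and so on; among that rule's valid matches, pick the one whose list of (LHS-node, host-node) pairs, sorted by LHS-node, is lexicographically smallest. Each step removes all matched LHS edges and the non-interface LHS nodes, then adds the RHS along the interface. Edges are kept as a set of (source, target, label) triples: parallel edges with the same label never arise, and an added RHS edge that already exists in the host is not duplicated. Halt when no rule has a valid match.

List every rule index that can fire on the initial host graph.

R0: no valid match — LHS pattern not found
R1: 9 valid matches — {0↦0, 1↦2}, {0↦0, 1↦3}, {0↦0, 1↦4} (+6 more)

Answer: [R1]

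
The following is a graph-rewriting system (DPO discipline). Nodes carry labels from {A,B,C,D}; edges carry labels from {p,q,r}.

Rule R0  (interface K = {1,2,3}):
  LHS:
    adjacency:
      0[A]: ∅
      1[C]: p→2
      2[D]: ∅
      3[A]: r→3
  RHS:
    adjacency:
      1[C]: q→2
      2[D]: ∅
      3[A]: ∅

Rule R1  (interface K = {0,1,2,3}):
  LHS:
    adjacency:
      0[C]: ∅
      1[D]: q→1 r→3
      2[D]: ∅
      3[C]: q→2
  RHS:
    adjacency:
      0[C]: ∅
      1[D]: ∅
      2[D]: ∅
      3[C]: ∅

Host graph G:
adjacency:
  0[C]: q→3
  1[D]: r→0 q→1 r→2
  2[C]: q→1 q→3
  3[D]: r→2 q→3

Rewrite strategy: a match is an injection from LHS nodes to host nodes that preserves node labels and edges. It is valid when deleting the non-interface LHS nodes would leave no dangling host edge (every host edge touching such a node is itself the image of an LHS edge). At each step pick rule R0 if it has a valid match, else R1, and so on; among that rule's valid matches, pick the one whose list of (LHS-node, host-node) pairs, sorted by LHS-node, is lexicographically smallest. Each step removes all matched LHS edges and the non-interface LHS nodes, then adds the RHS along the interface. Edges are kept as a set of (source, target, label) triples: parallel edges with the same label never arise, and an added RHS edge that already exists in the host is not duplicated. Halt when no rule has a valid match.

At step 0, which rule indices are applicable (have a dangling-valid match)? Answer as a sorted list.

R0: no valid match — LHS pattern not found
R1: 3 valid matches — {0↦0, 1↦1, 2↦3, 3↦2}, {0↦0, 1↦3, 2↦1, 3↦2}, {0↦2, 1↦1, 2↦3, 3↦0}

Answer: [R1]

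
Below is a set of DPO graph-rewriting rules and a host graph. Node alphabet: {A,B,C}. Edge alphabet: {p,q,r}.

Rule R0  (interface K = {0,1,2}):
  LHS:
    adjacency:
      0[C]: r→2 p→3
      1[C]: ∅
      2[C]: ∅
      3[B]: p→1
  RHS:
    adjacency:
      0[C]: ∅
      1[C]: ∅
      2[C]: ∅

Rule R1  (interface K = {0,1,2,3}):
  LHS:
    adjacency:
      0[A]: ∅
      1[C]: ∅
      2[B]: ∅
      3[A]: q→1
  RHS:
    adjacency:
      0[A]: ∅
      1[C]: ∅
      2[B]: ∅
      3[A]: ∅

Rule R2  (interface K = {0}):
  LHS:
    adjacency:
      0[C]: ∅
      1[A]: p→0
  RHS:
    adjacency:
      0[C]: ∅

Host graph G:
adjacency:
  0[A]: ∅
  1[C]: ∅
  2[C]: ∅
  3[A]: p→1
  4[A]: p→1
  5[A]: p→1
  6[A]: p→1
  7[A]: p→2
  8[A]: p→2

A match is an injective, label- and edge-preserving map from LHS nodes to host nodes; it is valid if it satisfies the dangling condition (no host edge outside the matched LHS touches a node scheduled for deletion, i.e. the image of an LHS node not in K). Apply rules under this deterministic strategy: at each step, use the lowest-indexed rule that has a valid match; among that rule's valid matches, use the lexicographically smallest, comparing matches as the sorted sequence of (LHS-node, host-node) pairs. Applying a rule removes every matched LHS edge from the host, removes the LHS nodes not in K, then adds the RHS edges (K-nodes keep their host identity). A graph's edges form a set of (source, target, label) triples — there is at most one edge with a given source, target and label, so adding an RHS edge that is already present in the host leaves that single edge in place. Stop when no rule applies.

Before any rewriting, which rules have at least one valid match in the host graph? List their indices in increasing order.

R0: no valid match — LHS pattern not found
R1: no valid match — LHS pattern not found
R2: 6 valid matches — {0↦1, 1↦3}, {0↦1, 1↦4}, {0↦1, 1↦5} (+3 more)

Answer: [R2]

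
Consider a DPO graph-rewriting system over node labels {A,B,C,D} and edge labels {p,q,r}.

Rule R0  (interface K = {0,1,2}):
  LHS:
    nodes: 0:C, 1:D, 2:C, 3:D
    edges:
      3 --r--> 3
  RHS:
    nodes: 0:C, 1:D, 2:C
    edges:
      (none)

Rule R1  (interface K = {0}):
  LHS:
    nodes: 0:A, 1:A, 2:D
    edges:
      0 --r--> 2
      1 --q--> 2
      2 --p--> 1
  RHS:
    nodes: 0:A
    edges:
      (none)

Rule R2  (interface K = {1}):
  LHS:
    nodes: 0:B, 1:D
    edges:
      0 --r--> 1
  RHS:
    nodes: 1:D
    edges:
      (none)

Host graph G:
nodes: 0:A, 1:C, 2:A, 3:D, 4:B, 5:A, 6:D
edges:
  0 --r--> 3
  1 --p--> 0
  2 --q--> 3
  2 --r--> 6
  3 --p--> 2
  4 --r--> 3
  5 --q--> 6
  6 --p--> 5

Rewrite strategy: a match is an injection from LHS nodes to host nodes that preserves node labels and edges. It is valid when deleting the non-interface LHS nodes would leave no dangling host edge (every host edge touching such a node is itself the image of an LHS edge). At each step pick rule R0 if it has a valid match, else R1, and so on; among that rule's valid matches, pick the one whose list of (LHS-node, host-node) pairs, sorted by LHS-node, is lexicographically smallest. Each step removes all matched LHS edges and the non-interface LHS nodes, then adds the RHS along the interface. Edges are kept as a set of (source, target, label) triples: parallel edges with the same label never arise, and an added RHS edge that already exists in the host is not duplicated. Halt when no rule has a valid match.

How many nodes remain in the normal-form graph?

initial: |V|=7 |E|=8  E = 0-r->3 1-p->0 2-q->3 2-r->6 3-p->2 4-r->3 5-q->6 6-p->5
step 1: apply R1 at {0↦2, 1↦5, 2↦6}  → |V|=5 |E|=5  E = 0-r->3 1-p->0 2-q->3 3-p->2 4-r->3
step 2: apply R2 at {0↦4, 1↦3}  → |V|=4 |E|=4  E = 0-r->3 1-p->0 2-q->3 3-p->2
step 3: apply R1 at {0↦0, 1↦2, 2↦3}  → |V|=2 |E|=1  E = 1-p->0
final graph: no rule applies after step 3
NF nodes: {0:A, 1:C}

Answer: 2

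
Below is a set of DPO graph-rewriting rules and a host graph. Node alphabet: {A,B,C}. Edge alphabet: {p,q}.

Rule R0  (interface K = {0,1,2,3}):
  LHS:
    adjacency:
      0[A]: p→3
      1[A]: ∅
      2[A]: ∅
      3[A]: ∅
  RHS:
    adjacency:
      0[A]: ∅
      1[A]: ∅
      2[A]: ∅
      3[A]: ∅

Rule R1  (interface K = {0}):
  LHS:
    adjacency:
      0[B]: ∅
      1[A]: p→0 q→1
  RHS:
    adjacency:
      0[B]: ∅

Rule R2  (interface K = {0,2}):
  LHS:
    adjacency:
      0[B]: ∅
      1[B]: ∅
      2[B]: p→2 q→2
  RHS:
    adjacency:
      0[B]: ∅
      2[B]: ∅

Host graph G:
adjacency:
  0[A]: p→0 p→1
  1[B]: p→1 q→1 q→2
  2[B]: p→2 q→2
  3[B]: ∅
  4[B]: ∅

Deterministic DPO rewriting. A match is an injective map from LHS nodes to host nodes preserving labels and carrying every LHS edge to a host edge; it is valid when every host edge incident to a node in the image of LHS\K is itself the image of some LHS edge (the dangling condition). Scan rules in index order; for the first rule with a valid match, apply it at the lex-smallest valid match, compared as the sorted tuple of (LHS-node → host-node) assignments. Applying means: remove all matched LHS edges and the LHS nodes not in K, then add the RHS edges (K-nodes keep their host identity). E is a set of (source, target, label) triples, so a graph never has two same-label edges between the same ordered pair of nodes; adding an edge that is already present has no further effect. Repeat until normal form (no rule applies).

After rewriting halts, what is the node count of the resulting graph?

[0] host  ⇒  5 nodes, 7 edges  {0-p->0 0-p->1 1-p->1 1-q->1 1-q->2 2-p->2 2-q->2}
[1] R2 @ {0↦1, 1↦3, 2↦2}  ⇒  4 nodes, 5 edges  {0-p->0 0-p->1 1-p->1 1-q->1 1-q->2}
[2] R2 @ {0↦2, 1↦4, 2↦1}  ⇒  3 nodes, 3 edges  {0-p->0 0-p->1 1-q->2}
halt: no rule applies after step 2
NF nodes: {0:A, 1:B, 2:B}

Answer: 3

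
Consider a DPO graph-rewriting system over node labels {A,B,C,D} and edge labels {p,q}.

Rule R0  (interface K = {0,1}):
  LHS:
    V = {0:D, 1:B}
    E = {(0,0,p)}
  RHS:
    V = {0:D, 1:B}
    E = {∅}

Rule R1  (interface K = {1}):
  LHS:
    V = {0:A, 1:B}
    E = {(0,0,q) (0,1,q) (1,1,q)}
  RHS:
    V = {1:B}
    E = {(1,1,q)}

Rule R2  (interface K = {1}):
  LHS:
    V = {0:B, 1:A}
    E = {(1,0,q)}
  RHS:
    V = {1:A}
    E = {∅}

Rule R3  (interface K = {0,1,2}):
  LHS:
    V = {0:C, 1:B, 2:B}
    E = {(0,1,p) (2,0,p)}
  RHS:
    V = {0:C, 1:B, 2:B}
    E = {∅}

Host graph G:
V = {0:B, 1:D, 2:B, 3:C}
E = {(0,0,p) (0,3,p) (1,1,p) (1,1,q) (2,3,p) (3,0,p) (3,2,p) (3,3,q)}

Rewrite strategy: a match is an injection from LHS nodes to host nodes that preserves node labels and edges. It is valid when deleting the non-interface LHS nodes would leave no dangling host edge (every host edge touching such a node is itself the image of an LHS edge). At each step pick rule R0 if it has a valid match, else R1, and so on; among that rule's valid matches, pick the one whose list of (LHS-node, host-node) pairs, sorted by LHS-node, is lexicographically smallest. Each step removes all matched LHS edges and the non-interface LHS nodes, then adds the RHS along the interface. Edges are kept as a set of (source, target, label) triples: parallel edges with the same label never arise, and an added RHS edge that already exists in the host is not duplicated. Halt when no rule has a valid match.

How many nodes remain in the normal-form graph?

start.  V:4 E:8  edges: 0-p->0 0-p->3 1-p->1 1-q->1 2-p->3 3-p->0 3-p->2 3-q->3
1. fire R0 via {0↦1, 1↦0}  →  V:4 E:7  edges: 0-p->0 0-p->3 1-q->1 2-p->3 3-p->0 3-p->2 3-q->3
2. fire R3 via {0↦3, 1↦0, 2↦2}  →  V:4 E:5  edges: 0-p->0 0-p->3 1-q->1 3-p->2 3-q->3
3. fire R3 via {0↦3, 1↦2, 2↦0}  →  V:4 E:3  edges: 0-p->0 1-q->1 3-q->3
final graph: no rule applies after step 3
NF nodes: {0:B, 1:D, 2:B, 3:C}

Answer: 4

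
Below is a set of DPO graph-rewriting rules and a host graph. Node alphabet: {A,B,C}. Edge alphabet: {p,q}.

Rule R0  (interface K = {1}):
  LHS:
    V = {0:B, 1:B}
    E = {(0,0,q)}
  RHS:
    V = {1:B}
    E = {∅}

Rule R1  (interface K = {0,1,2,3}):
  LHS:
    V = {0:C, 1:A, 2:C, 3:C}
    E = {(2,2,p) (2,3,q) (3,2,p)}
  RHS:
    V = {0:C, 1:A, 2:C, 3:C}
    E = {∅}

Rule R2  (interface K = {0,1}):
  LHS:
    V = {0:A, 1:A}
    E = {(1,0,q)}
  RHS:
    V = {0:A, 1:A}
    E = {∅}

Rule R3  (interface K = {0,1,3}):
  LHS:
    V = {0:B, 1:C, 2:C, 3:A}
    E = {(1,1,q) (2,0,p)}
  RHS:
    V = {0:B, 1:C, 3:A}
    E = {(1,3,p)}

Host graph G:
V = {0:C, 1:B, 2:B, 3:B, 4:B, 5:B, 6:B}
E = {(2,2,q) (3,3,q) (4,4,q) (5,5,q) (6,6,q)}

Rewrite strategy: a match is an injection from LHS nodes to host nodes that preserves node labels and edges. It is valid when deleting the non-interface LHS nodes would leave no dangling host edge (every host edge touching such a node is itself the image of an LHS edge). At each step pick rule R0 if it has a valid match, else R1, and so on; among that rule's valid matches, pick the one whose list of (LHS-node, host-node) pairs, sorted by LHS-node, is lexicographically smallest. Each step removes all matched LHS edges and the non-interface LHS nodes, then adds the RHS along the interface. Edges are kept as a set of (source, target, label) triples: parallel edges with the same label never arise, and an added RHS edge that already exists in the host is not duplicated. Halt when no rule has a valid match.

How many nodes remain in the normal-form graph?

Answer: 2

Steps:
[0] host  ⇒  7 nodes, 5 edges  {2-q->2 3-q->3 4-q->4 5-q->5 6-q->6}
[1] R0 @ {0↦2, 1↦1}  ⇒  6 nodes, 4 edges  {3-q->3 4-q->4 5-q->5 6-q->6}
[2] R0 @ {0↦3, 1↦1}  ⇒  5 nodes, 3 edges  {4-q->4 5-q->5 6-q->6}
[3] R0 @ {0↦4, 1↦1}  ⇒  4 nodes, 2 edges  {5-q->5 6-q->6}
[4] R0 @ {0↦5, 1↦1}  ⇒  3 nodes, 1 edges  {6-q->6}
[5] R0 @ {0↦6, 1↦1}  ⇒  2 nodes, 0 edges  {∅}
halt: no rule applies after step 5
NF nodes: {0:C, 1:B}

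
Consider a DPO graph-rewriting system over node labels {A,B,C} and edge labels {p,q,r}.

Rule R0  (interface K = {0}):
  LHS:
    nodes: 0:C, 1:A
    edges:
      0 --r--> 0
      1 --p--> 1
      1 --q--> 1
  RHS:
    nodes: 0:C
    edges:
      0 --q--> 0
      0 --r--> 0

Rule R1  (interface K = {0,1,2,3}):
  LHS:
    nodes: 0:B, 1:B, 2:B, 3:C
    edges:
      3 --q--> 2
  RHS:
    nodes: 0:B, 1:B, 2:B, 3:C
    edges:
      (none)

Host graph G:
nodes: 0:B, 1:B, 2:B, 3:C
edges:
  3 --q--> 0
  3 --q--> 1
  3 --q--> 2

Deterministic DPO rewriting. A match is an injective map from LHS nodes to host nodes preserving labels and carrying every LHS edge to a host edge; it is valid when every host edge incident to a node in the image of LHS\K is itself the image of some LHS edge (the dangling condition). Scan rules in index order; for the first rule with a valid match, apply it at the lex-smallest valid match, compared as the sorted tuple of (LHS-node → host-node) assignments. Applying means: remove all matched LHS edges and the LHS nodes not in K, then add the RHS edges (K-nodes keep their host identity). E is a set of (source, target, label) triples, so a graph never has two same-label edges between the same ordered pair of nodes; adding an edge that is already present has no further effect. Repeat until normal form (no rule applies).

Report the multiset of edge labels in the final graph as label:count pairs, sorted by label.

initial: |V|=4 |E|=3  E = 3-q->0 3-q->1 3-q->2
step 1: apply R1 at {0↦0, 1↦1, 2↦2, 3↦3}  → |V|=4 |E|=2  E = 3-q->0 3-q->1
step 2: apply R1 at {0↦0, 1↦2, 2↦1, 3↦3}  → |V|=4 |E|=1  E = 3-q->0
step 3: apply R1 at {0↦1, 1↦2, 2↦0, 3↦3}  → |V|=4 |E|=0  E = ∅
final graph: no rule applies after step 3
NF edges: []

Answer: (no edges)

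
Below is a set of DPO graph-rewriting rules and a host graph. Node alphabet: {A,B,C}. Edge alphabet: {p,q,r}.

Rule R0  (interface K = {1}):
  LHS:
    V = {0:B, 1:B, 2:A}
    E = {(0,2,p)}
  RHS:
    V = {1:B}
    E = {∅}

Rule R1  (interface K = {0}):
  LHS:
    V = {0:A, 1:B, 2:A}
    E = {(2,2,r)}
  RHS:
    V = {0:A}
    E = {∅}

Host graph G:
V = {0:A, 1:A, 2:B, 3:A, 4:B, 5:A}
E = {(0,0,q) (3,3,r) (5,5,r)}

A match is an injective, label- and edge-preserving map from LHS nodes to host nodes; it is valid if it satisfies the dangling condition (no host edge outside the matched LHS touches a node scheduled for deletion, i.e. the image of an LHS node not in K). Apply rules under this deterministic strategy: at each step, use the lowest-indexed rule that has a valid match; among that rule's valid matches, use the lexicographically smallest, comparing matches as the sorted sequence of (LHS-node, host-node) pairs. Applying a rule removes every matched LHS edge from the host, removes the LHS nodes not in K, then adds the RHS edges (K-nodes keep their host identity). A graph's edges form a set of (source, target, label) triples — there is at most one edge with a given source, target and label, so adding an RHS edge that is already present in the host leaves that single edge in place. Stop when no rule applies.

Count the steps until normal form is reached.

Answer: 2

Derivation:
start.  V:6 E:3  edges: 0-q->0 3-r->3 5-r->5
1. fire R1 via {0↦0, 1↦2, 2↦3}  →  V:4 E:2  edges: 0-q->0 5-r->5
2. fire R1 via {0↦0, 1↦4, 2↦5}  →  V:2 E:1  edges: 0-q->0
halt: no rule applies after step 2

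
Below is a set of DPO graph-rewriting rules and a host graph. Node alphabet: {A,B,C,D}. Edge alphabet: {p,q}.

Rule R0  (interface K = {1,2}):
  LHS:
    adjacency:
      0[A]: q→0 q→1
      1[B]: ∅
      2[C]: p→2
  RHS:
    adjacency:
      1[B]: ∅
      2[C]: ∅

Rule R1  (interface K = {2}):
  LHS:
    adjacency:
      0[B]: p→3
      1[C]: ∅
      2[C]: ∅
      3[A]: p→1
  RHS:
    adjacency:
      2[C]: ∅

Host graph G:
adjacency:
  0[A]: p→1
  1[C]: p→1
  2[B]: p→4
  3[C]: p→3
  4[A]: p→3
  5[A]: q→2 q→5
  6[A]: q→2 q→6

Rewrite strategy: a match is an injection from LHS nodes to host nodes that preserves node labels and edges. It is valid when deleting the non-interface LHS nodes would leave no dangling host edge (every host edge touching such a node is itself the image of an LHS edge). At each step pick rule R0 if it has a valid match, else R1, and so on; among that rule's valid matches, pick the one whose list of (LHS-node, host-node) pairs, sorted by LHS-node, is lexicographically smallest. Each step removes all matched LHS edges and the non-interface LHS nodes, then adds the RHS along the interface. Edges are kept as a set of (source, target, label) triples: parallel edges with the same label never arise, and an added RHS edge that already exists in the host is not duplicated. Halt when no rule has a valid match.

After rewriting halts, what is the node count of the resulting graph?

Answer: 2

Derivation:
start.  V:7 E:9  edges: 0-p->1 1-p->1 2-p->4 3-p->3 4-p->3 5-q->2 5-q->5 6-q->2 6-q->6
1. fire R0 via {0↦5, 1↦2, 2↦1}  →  V:6 E:6  edges: 0-p->1 2-p->4 3-p->3 4-p->3 6-q->2 6-q->6
2. fire R0 via {0↦6, 1↦2, 2↦3}  →  V:5 E:3  edges: 0-p->1 2-p->4 4-p->3
3. fire R1 via {0↦2, 1↦3, 2↦1, 3↦4}  →  V:2 E:1  edges: 0-p->1
halt: no rule applies after step 3
NF nodes: {0:A, 1:C}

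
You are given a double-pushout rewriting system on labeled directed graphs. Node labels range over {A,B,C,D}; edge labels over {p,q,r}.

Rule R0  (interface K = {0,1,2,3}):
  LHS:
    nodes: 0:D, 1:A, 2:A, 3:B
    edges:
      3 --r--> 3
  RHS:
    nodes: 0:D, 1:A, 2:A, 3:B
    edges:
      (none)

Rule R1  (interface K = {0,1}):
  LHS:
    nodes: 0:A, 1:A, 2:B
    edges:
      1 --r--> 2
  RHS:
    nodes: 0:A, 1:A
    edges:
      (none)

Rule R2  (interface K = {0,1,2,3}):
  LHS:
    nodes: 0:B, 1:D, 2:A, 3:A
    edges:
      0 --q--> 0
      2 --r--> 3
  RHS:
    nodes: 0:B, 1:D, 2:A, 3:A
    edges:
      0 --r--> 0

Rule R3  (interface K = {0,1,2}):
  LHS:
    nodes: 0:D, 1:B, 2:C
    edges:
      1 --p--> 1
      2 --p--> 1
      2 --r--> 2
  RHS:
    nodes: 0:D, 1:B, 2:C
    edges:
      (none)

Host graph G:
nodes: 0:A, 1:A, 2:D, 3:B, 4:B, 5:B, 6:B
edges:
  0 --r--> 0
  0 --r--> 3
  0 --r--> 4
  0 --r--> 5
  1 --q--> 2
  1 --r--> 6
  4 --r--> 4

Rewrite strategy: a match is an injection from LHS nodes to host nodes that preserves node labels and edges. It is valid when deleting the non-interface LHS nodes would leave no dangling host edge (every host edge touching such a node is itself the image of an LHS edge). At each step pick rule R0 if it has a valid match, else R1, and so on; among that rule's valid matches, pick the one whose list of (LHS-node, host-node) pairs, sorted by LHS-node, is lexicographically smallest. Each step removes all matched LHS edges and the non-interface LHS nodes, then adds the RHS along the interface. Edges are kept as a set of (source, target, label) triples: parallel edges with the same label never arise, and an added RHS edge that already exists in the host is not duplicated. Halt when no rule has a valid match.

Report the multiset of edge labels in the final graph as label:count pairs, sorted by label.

start.  V:7 E:7  edges: 0-r->0 0-r->3 0-r->4 0-r->5 1-q->2 1-r->6 4-r->4
1. fire R0 via {0↦2, 1↦0, 2↦1, 3↦4}  →  V:7 E:6  edges: 0-r->0 0-r->3 0-r->4 0-r->5 1-q->2 1-r->6
2. fire R1 via {0↦0, 1↦1, 2↦6}  →  V:6 E:5  edges: 0-r->0 0-r->3 0-r->4 0-r->5 1-q->2
3. fire R1 via {0↦1, 1↦0, 2↦3}  →  V:5 E:4  edges: 0-r->0 0-r->4 0-r->5 1-q->2
4. fire R1 via {0↦1, 1↦0, 2↦4}  →  V:4 E:3  edges: 0-r->0 0-r->5 1-q->2
5. fire R1 via {0↦1, 1↦0, 2↦5}  →  V:3 E:2  edges: 0-r->0 1-q->2
normal form: no rule applies after step 5
NF edges: [(0, 0, 'r'), (1, 2, 'q')]

Answer: q:1 r:1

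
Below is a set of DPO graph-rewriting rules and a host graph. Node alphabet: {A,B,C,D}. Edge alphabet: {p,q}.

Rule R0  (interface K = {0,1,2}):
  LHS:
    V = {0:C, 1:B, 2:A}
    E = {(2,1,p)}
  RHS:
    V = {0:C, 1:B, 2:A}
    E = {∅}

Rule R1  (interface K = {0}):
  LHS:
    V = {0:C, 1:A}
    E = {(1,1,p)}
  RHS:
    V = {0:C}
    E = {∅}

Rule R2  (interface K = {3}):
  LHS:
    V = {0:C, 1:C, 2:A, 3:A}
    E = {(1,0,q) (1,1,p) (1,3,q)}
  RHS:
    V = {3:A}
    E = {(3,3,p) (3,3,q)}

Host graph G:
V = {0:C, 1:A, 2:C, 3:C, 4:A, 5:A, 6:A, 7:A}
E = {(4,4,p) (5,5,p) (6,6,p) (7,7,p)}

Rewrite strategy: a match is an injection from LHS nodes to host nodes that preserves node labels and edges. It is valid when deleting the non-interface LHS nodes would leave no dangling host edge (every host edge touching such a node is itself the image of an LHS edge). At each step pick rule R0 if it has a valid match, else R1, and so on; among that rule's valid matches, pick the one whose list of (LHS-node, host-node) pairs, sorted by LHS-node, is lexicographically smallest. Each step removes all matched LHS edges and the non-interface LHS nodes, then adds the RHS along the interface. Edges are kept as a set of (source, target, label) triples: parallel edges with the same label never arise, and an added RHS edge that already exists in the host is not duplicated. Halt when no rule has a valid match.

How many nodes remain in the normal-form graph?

Answer: 4

Steps:
initial: |V|=8 |E|=4  E = 4-p->4 5-p->5 6-p->6 7-p->7
step 1: apply R1 at {0↦0, 1↦4}  → |V|=7 |E|=3  E = 5-p->5 6-p->6 7-p->7
step 2: apply R1 at {0↦0, 1↦5}  → |V|=6 |E|=2  E = 6-p->6 7-p->7
step 3: apply R1 at {0↦0, 1↦6}  → |V|=5 |E|=1  E = 7-p->7
step 4: apply R1 at {0↦0, 1↦7}  → |V|=4 |E|=0  E = ∅
halt: no rule applies after step 4
NF nodes: {0:C, 1:A, 2:C, 3:C}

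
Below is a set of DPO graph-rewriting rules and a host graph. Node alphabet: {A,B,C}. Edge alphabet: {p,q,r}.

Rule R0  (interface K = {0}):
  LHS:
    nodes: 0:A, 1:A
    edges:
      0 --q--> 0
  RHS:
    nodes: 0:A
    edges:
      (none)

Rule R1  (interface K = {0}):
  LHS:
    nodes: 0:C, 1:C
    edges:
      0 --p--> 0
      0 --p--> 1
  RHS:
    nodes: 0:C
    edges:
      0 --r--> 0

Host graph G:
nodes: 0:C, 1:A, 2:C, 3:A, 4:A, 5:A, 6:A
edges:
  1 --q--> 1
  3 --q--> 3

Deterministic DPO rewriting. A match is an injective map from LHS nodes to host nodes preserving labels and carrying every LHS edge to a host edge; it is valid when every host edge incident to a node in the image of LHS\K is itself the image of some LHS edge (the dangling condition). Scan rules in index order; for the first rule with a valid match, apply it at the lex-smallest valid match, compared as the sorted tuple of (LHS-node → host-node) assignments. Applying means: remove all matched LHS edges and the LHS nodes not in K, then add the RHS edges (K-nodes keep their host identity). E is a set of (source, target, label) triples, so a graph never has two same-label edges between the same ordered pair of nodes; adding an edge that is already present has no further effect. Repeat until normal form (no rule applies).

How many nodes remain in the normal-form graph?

start.  V:7 E:2  edges: 1-q->1 3-q->3
1. fire R0 via {0↦1, 1↦4}  →  V:6 E:1  edges: 3-q->3
2. fire R0 via {0↦3, 1↦1}  →  V:5 E:0  edges: ∅
normal form: no rule applies after step 2
NF nodes: {0:C, 2:C, 3:A, 5:A, 6:A}

Answer: 5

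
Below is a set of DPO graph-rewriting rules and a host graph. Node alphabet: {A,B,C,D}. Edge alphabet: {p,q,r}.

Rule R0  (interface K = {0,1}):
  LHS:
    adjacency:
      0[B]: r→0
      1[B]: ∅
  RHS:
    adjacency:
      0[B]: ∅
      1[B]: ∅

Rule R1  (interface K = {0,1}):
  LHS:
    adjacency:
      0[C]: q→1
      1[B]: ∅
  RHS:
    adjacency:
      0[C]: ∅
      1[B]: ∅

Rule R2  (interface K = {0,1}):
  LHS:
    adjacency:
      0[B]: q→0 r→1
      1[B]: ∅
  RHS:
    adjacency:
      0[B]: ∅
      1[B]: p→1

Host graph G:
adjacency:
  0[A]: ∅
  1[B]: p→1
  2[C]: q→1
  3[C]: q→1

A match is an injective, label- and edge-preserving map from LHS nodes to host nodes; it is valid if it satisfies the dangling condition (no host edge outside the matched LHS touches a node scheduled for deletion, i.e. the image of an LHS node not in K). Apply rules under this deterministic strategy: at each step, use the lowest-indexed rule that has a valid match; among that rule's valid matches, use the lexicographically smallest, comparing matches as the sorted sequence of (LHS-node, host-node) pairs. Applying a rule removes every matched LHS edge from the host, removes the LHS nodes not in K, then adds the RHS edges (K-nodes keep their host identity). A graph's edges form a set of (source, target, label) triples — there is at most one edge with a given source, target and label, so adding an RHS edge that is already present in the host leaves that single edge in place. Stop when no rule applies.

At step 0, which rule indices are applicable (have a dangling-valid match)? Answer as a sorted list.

Answer: [R1]

Rewrite trace:
R0: no valid match — LHS pattern not found
R1: 2 valid matches — {0↦2, 1↦1}, {0↦3, 1↦1}
R2: no valid match — LHS pattern not found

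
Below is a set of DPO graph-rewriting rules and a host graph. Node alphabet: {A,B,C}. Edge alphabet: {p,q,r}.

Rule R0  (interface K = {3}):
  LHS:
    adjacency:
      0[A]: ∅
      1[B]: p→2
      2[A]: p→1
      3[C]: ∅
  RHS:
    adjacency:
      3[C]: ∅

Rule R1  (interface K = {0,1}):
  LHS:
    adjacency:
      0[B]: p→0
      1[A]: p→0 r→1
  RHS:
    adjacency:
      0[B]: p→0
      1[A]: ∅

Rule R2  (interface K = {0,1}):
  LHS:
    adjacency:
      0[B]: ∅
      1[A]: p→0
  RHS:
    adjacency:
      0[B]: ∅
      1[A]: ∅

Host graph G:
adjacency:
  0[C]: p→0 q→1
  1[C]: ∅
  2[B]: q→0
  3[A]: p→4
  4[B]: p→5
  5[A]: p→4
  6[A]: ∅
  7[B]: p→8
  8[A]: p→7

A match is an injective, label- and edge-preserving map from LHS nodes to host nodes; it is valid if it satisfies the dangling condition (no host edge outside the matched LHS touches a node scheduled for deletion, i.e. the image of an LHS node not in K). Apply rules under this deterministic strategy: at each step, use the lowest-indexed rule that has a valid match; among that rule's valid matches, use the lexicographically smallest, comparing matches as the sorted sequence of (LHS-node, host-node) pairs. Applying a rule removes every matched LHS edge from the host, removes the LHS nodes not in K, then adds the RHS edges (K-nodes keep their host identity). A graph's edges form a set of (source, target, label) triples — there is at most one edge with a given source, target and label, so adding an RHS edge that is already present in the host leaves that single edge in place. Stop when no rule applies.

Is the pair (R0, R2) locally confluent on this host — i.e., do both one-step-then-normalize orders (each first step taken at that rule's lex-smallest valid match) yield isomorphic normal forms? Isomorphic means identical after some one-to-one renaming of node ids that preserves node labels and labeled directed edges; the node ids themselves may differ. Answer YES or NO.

branch R0-first: apply at {0↦6, 1↦7, 2↦8, 3↦0} → |E|=6, then 2 more step(s) → NF |V|=3 |E|=3 V={0:C, 1:C, 2:B} E=0-p->0 0-q->1 2-q->0
branch R2-first: apply at {0↦4, 1↦3} → |E|=7, then 2 more step(s) → NF |V|=3 |E|=3 V={0:C, 1:C, 2:B} E=0-p->0 0-q->1 2-q->0
graphs isomorphic (equal up to label-preserving node renaming)

Answer: YES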